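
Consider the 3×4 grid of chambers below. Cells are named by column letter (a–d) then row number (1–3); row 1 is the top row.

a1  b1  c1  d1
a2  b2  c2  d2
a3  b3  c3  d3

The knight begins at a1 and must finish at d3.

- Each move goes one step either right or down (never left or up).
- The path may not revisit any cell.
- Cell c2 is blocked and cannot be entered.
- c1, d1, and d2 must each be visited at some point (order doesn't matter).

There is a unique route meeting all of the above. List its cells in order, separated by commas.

a1, b1, c1, d1, d2, d3

Moves only go right or down, so the column and row indices never decrease.
Route from a1: right 3 to d1, down 2 to d3 — 5 moves in all.
Check: all required cells visited.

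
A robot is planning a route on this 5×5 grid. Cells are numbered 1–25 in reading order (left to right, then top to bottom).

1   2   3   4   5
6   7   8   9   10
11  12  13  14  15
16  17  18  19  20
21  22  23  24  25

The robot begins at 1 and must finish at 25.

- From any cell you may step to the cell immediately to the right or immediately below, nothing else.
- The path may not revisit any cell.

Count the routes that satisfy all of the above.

A right/down-only route from 1 to 25 makes exactly 4 down-moves and 4 right-moves in some order.
With no other constraints that would be C(8,4) = 70 routes.
That gives 70 routes.

70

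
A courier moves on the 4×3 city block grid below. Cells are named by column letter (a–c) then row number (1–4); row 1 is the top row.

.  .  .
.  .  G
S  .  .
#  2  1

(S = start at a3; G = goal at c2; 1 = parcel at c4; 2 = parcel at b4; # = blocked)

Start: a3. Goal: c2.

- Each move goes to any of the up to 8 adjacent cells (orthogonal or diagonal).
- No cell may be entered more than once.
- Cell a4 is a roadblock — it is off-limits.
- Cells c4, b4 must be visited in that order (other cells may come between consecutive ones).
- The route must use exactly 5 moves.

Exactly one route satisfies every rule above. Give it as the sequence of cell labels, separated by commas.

a3, b3, c4, b4, c3, c2

The waypoints must appear in the order c4, b4, with no cell reused.
Route from a3: right to b3, down-right to c4, left to b4, up-right to c3, up to c2 — 5 moves in all.
Check: order respected (1 at step 2, 2 at step 3); 5 moves as required.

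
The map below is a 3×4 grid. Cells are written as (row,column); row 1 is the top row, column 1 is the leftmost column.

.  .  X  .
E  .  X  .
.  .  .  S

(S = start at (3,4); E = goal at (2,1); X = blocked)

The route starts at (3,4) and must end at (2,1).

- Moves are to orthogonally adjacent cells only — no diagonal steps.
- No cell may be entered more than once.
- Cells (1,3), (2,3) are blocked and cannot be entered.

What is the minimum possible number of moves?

The Manhattan distance from (3,4) to (2,1) is |3−2| + |4−1| = 4, so at least 4 moves are needed.
A route of 4 moves achieves this: (3,4) → (3,3) → (3,2) → (2,2) → (2,1).
Since 4 matches the lower bound, it is optimal.

4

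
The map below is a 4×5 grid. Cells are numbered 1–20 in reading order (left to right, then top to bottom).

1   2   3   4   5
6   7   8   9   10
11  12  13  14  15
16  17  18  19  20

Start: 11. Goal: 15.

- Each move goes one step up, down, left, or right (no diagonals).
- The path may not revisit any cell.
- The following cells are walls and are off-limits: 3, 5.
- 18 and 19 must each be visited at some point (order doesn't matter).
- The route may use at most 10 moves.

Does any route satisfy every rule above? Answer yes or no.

yes

One route that works: 11 → 16 → 17 → 18 → 19 → 14 → 15.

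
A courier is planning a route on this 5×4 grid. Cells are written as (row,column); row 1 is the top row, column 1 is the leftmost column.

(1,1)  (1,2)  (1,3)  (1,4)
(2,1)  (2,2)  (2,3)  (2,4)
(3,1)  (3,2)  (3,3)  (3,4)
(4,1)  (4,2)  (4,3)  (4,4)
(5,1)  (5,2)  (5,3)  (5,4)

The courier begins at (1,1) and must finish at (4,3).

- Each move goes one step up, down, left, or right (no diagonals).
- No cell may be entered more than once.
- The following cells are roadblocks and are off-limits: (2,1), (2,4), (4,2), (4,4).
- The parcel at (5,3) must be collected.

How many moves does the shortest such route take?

9

Any route passes through (5,3) somewhere between (1,1) and (4,3). Summing Manhattan distances along the two legs ((1,1) → (5,3) → (4,3)) gives a lower bound of 6 + 1 = 7 moves.
The shortest route satisfying every rule uses 9 moves: (1,1) → (1,2) → (2,2) → (3,2) → (3,1) → (4,1) → (5,1) → (5,2) → (5,3) → (4,3).
The bound of 7 isn't tight here; checking systematically, no route of length 7 through 8 satisfies every constraint, so 9 is the minimum.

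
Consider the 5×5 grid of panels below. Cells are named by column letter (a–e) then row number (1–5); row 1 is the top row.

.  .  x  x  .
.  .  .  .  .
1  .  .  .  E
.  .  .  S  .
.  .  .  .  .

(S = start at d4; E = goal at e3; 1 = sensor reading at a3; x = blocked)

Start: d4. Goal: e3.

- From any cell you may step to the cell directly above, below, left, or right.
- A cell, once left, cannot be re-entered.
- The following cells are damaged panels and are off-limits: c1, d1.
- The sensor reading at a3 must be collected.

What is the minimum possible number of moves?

8

Any route passes through a3 somewhere between d4 and e3. Summing Manhattan distances along the two legs (d4 → a3 → e3) gives a lower bound of 4 + 4 = 8 moves.
A route of 8 moves achieves this: d4 → c4 → b4 → a4 → a3 → b3 → c3 → d3 → e3.
Since 8 matches the lower bound, it is optimal.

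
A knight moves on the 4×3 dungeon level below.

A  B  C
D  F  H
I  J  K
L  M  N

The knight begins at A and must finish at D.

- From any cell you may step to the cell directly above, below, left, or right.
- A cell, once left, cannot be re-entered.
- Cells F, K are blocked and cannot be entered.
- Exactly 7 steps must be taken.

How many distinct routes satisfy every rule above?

Need simple routes of exactly 7 moves from A to D (Manhattan distance 1, so 3 moves are spent on a detour and 3 undoing it).
No route satisfies every constraint, so the count is 0.

0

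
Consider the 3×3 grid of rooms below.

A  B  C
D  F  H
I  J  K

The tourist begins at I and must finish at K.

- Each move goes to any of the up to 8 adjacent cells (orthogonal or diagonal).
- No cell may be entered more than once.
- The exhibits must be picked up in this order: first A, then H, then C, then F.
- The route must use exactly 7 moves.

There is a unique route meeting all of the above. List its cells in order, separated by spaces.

The waypoints must appear in the order A, H, C, F, with no cell reused.
Route from I: 2× up (reaching A), right to B, down-right to H, up to C, down-left to F, down-right to K — 7 moves in all.
Check: order respected (A at step 2, H at step 4, C at step 5, F at step 6); 7 moves as required.

I D A B H C F K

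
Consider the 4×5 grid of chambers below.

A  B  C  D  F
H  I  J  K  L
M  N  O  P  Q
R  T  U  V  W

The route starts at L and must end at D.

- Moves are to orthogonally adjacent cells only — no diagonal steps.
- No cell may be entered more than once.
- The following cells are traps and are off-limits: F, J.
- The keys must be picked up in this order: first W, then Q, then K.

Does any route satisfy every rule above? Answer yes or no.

no

Ignoring the required order, 20 revisit-free routes from L to D pass through all of W, Q, and K; the waypoint orders that occur are K → Q → W (14); Q → W → K (6) — never W → Q → K.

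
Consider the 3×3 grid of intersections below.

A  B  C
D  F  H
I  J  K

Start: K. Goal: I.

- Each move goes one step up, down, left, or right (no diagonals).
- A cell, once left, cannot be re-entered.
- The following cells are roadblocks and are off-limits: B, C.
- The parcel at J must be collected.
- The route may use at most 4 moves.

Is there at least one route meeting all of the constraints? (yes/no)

yes

One route that works: K → J → I.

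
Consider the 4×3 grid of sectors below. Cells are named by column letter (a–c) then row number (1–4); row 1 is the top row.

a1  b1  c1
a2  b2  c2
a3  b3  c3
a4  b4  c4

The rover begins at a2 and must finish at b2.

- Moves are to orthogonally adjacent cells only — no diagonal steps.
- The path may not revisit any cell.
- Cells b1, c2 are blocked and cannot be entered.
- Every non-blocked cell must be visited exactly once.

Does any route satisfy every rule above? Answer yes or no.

Cell a1 has only one open neighbour but is neither the start nor the goal, so a Hamiltonian route would have to both enter and leave it through the same neighbour — impossible without revisiting.

no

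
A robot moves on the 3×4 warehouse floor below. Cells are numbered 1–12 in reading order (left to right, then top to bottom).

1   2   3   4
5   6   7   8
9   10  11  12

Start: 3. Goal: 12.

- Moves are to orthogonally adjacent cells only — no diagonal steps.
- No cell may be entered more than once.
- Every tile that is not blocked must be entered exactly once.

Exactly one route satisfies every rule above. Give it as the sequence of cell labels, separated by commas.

Need to visit all 12 open cells exactly once, starting at 3 and ending at 12.
Cell 4 has only two open neighbours (8 and 3), so the path must pass straight through it: one of those is the cell it's entered from and the other is where it exits.
Route from 3: right 1 to 4, down 1 to 8, left 2 to 6, up 1 to 2, left 1 to 1, down 2 to 9, right 3 to 12 — 11 moves in all.
Check: all 12 open cells covered.

3, 4, 8, 7, 6, 2, 1, 5, 9, 10, 11, 12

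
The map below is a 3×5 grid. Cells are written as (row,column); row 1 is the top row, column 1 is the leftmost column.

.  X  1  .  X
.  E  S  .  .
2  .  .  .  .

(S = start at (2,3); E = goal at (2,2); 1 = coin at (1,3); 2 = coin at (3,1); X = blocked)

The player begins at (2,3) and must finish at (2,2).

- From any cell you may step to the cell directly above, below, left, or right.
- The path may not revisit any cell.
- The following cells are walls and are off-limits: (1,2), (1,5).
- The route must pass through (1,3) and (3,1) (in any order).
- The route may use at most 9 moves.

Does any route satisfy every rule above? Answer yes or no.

One route that works: (2,3) → (1,3) → (1,4) → (2,4) → (3,4) → (3,3) → (3,2) → (3,1) → (2,1) → (2,2).

yes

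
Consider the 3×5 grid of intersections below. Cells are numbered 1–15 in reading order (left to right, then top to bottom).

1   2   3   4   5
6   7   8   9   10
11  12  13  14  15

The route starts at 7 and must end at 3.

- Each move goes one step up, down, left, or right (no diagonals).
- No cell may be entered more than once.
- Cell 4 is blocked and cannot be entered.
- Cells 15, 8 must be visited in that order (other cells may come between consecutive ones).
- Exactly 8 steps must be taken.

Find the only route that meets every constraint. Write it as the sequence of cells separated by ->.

7 -> 12 -> 13 -> 14 -> 15 -> 10 -> 9 -> 8 -> 3

The waypoints must appear in the order 15, 8, with no cell reused.
Route from 7: down 1 to 12, right 3 to 15, up 1 to 10, left 2 to 8, up 1 to 3 — 8 moves in all.
Check: order respected (15 at step 4, 8 at step 7); 8 moves as required.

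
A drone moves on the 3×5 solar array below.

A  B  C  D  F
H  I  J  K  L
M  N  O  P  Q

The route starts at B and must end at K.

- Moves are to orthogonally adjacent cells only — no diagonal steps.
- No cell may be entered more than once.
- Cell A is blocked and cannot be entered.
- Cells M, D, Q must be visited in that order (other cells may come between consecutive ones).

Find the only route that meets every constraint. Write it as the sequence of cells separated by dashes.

B - I - H - M - N - O - J - C - D - F - L - Q - P - K

The waypoints must appear in the order M, D, Q, with no cell reused.
Route from B: down 1 to I, left 1 to H, down 1 to M, right 2 to O, up 2 to C, right 2 to F, down 2 to Q, left 1 to P, up 1 to K — 13 moves in all.
Check: order respected (M at step 3, D at step 8, Q at step 11).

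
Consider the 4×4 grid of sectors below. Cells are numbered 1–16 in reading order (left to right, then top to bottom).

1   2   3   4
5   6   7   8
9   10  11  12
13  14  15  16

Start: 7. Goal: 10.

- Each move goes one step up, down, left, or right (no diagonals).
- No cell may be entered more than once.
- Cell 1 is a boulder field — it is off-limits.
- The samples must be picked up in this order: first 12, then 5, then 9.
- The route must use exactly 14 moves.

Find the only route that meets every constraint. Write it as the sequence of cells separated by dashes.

7 - 11 - 15 - 16 - 12 - 8 - 4 - 3 - 2 - 6 - 5 - 9 - 13 - 14 - 10

The waypoints must appear in the order 12, 5, 9, with no cell reused.
Route from 7: down 2 to 15, right 1 to 16, up 3 to 4, left 2 to 2, down 1 to 6, left 1 to 5, down 2 to 13, right 1 to 14, up 1 to 10 — 14 moves in all.
Check: order respected (12 at step 4, 5 at step 10, 9 at step 11); 14 moves as required.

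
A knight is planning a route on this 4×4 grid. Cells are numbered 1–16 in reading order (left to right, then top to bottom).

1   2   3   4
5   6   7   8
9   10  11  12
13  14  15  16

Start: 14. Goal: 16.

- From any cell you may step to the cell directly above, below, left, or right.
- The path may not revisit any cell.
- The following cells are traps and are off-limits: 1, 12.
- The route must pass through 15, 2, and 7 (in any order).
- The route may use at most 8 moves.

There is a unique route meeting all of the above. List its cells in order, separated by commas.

14, 10, 6, 2, 3, 7, 11, 15, 16

Any route must reach 15, 2, and 7 and still end at 16 within 8 moves, so the order of the required stops is forced.
Route from 14: 3× up (reaching 2), right to 3, 3× down (reaching 15), right to 16 — 8 moves in all.
Check: all required cells visited; 8 ≤ 8 moves.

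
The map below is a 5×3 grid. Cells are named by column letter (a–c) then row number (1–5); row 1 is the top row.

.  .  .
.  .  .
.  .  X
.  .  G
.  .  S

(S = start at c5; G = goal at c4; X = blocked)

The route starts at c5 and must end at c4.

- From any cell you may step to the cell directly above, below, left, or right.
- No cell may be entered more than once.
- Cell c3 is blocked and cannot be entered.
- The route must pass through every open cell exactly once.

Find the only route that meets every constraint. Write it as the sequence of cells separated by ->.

Need to visit all 14 open cells exactly once, starting at c5 and ending at c4.
Cell c1 has only two open neighbours (c2 and b1), so the path must pass straight through it: one of those is the cell it's entered from and the other is where it exits.
Route from c5: left 2 to a5, up 4 to a1, right 2 to c1, down 1 to c2, left 1 to b2, down 2 to b4, right 1 to c4 — 13 moves in all.
Check: all 14 open cells covered.

c5 -> b5 -> a5 -> a4 -> a3 -> a2 -> a1 -> b1 -> c1 -> c2 -> b2 -> b3 -> b4 -> c4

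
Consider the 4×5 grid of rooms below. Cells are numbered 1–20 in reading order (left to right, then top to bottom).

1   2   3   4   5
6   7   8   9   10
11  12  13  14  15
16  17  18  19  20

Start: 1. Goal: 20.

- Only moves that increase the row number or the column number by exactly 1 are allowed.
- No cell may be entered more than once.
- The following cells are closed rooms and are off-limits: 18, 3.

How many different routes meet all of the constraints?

A right/down-only route from 1 to 20 makes exactly 3 down-moves and 4 right-moves in some order.
With no other constraints that would be C(7,3) = 35 routes.
Subtract routes through each blocked cell (inclusion–exclusion for overlaps): − through 3: 10 − through 18: 10 + through 3&18: 1 → 16.
That gives 16 routes.

16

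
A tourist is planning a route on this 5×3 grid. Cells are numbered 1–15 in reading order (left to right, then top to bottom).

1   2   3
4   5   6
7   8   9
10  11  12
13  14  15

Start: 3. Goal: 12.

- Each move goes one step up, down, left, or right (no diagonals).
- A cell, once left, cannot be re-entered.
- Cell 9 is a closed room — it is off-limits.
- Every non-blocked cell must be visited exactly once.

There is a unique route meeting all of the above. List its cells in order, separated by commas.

3, 6, 5, 2, 1, 4, 7, 8, 11, 10, 13, 14, 15, 12

Need to visit all 14 open cells exactly once, starting at 3 and ending at 12.
Cell 13 has only two open neighbours (10 and 14), so the path must pass straight through it: one of those is the cell it's entered from and the other is where it exits.
Route from 3: down to 6, left to 5, up to 2, left to 1, 2× down (reaching 7), right to 8, down to 11, left to 10, down to 13, 2× right (reaching 15), up to 12 — 13 moves in all.
Check: all 14 open cells covered.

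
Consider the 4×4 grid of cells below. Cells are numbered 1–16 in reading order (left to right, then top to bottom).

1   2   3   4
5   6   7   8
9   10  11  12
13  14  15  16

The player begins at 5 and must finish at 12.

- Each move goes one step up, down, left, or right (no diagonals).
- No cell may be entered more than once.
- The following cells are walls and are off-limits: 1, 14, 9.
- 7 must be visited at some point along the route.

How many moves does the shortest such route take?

4

Any route passes through 7 somewhere between 5 and 12. Summing Manhattan distances along the two legs (5 → 7 → 12) gives a lower bound of 2 + 2 = 4 moves.
A route of 4 moves achieves this: 5 → 6 → 7 → 11 → 12.
Since 4 matches the lower bound, it is optimal.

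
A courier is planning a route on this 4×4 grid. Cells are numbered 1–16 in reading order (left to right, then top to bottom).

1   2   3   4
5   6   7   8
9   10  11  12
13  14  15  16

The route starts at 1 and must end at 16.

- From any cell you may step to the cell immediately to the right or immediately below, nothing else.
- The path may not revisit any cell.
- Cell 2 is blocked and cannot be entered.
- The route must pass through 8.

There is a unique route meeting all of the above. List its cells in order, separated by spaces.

Moves only go right or down, so the column and row indices never decrease.
Route from 1: down 1 to 5, right 3 to 8, down 2 to 16 — 6 moves in all.
Check: all required cells visited.

1 5 6 7 8 12 16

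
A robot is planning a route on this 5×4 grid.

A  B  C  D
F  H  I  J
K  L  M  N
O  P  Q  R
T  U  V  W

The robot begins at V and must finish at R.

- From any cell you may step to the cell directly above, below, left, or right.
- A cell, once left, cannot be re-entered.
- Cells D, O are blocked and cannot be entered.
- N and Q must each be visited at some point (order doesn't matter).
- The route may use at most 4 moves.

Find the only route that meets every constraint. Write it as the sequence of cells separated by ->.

Any route must reach N and Q and still end at R within 4 moves, so the order of the required stops is forced.
Route from V: 2× up (reaching M), right to N, down to R — 4 moves in all.
Check: all required cells visited; 4 ≤ 4 moves.

V -> Q -> M -> N -> R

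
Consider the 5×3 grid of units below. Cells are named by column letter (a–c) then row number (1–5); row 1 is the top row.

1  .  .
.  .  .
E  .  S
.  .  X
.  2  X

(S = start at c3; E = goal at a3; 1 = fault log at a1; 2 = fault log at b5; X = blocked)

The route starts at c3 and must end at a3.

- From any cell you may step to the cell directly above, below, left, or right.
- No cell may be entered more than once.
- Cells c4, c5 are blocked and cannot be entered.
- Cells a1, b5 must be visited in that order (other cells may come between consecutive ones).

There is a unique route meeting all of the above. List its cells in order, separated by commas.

c3, c2, c1, b1, a1, a2, b2, b3, b4, b5, a5, a4, a3

The waypoints must appear in the order a1, b5, with no cell reused.
Route from c3: 2× up (reaching c1), 2× left (reaching a1), down to a2, right to b2, 3× down (reaching b5), left to a5, 2× up (reaching a3) — 12 moves in all.
Check: order respected (1 at step 4, 2 at step 9).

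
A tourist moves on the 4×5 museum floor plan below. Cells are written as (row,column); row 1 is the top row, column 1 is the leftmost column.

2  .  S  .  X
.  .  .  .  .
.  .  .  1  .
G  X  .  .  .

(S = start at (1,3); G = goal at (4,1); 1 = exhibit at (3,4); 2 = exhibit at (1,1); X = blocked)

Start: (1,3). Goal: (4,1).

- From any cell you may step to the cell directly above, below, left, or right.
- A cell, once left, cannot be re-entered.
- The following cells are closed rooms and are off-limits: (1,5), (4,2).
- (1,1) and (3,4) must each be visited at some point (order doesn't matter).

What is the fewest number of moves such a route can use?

Any route passes through (1,1) and (3,4) in some order between (1,3) and (4,1). Summing Manhattan distances along each leg and taking the cheapest ordering ((1,3) → (3,4) → (1,1) → (4,1)) gives a lower bound of 3 + 5 + 3 = 11 moves.
A route of 11 moves achieves this: (1,3) → (2,3) → (2,4) → (3,4) → (3,3) → (3,2) → (2,2) → (1,2) → (1,1) → (2,1) → (3,1) → (4,1).
Since 11 matches the lower bound, it is optimal.

11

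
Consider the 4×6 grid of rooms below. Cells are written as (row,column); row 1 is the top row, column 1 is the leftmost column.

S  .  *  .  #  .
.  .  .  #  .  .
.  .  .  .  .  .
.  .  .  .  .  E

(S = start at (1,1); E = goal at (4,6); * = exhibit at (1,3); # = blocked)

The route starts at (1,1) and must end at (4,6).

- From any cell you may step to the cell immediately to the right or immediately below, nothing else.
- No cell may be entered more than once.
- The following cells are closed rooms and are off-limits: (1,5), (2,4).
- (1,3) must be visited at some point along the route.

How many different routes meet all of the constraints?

4

A right/down-only route from (1,1) to (4,6) makes exactly 3 down-moves and 5 right-moves in some order.
With no other constraints that would be C(8,3) = 56 routes.
Split at (1,3) and multiply the segment counts (each segment already excludes blocked cells): (1,1)→(1,3): 1; (1,3)→(4,6): 4; product = 4.
That gives 4 routes.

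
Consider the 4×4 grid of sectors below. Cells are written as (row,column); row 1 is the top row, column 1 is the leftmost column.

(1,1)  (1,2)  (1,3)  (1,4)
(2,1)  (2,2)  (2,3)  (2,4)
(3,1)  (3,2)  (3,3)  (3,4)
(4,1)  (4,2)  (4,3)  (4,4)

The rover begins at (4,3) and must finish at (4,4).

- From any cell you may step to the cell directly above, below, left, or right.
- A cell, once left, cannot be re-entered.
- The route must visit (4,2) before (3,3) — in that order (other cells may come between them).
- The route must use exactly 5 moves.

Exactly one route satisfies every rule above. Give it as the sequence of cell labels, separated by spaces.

(4,3) (4,2) (3,2) (3,3) (3,4) (4,4)

The waypoints must appear in the order (4,2), (3,3), with no cell reused.
Route from (4,3): left 1 to (4,2), up 1 to (3,2), right 2 to (3,4), down 1 to (4,4) — 5 moves in all.
Check: order respected ((4,2) at step 1, (3,3) at step 3); 5 moves as required.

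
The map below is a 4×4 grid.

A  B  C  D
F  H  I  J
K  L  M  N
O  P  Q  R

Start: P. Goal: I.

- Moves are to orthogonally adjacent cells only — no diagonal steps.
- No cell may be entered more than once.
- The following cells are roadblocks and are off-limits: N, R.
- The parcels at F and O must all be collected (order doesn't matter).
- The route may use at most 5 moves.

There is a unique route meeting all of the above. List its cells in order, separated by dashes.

The budget equals the shortest possible length, so every move has to be on a shortest route through the required cells.
Route from P: left 1 to O, up 2 to F, right 2 to I — 5 moves in all.
Check: all required cells visited; 5 ≤ 5 moves.

P - O - K - F - H - I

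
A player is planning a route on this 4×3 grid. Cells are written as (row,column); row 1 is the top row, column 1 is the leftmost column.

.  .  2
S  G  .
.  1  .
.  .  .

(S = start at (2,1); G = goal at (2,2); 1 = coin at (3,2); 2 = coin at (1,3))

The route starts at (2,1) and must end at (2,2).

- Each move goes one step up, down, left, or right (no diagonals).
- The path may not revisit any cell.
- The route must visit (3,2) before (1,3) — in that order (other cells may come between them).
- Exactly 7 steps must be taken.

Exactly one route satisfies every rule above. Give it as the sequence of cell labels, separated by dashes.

(2,1) - (3,1) - (3,2) - (3,3) - (2,3) - (1,3) - (1,2) - (2,2)

The waypoints must appear in the order (3,2), (1,3), with no cell reused.
Route from (2,1): down 1 to (3,1), right 2 to (3,3), up 2 to (1,3), left 1 to (1,2), down 1 to (2,2) — 7 moves in all.
Check: order respected (1 at step 2, 2 at step 5); 7 moves as required.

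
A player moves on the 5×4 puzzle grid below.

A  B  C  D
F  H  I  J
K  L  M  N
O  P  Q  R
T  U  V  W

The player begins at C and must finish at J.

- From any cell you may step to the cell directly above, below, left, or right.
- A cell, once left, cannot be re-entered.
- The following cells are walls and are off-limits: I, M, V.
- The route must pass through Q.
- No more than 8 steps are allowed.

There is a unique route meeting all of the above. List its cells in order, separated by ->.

C -> B -> H -> L -> P -> Q -> R -> N -> J

The 8-move cap with required stops at Q leaves no slack for detours.
Route from C: left to B, 3× down (reaching P), 2× right (reaching R), 2× up (reaching J) — 8 moves in all.
Check: all required cells visited; 8 ≤ 8 moves.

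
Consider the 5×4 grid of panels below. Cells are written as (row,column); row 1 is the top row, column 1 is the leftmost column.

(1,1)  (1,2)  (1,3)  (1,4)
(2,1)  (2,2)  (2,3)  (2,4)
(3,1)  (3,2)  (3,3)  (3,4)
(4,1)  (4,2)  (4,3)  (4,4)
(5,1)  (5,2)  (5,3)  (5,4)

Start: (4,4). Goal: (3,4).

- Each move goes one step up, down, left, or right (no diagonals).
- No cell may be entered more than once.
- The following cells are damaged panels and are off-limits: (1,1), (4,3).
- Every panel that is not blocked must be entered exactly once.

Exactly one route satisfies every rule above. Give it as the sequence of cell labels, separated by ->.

(4,4) -> (5,4) -> (5,3) -> (5,2) -> (5,1) -> (4,1) -> (4,2) -> (3,2) -> (3,1) -> (2,1) -> (2,2) -> (1,2) -> (1,3) -> (1,4) -> (2,4) -> (2,3) -> (3,3) -> (3,4)

Need to visit all 18 open cells exactly once, starting at (4,4) and ending at (3,4).
Cell (2,1) has only two open neighbours ((3,1) and (2,2)), so the path must pass straight through it: one of those is the cell it's entered from and the other is where it exits.
Route from (4,4): down 1 to (5,4), left 3 to (5,1), up 1 to (4,1), right 1 to (4,2), up 1 to (3,2), left 1 to (3,1), up 1 to (2,1), right 1 to (2,2), up 1 to (1,2), right 2 to (1,4), down 1 to (2,4), left 1 to (2,3), down 1 to (3,3), right 1 to (3,4) — 17 moves in all.
Check: all 18 open cells covered.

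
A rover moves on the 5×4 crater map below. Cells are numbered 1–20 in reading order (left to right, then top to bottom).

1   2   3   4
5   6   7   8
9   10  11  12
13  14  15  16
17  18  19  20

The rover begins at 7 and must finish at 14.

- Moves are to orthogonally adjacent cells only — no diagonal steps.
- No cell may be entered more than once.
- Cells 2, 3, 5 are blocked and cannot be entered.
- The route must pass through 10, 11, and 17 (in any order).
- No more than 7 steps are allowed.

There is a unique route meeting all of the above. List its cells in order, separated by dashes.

7 - 11 - 10 - 9 - 13 - 17 - 18 - 14

Any route must reach 10, 11, and 17 and still end at 14 within 7 moves, so the order of the required stops is forced.
Route from 7: down to 11, 2× left (reaching 9), 2× down (reaching 17), right to 18, up to 14 — 7 moves in all.
Check: all required cells visited; 7 ≤ 7 moves.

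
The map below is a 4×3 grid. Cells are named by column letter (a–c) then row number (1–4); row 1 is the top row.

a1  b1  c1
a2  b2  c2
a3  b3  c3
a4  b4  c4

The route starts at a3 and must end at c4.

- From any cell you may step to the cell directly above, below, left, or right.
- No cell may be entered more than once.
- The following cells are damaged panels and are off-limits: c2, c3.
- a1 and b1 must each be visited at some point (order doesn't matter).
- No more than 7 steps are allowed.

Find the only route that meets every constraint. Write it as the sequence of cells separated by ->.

a3 -> a2 -> a1 -> b1 -> b2 -> b3 -> b4 -> c4

The 7-move cap with required stops at a1, b1 leaves no slack for detours.
Route from a3: up 2 to a1, right 1 to b1, down 3 to b4, right 1 to c4 — 7 moves in all.
Check: all required cells visited; 7 ≤ 7 moves.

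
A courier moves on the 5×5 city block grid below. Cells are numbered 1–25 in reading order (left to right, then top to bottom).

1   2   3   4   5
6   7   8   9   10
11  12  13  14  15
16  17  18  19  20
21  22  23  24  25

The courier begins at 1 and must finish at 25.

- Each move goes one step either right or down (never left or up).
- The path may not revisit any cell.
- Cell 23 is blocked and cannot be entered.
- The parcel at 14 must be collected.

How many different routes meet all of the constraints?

A right/down-only route from 1 to 25 makes exactly 4 down-moves and 4 right-moves in some order.
With no other constraints that would be C(8,4) = 70 routes.
Split at 14 and multiply the segment counts (each segment already excludes blocked cells): 1→14: 10; 14→25: 3; product = 30.
That gives 30 routes.

30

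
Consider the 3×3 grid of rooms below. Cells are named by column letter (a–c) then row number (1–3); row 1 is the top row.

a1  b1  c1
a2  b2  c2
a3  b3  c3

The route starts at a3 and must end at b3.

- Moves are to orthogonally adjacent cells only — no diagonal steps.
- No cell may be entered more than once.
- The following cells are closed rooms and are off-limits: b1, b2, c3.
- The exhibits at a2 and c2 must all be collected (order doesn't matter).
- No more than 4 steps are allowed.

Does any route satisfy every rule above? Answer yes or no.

no

The blocked cells wall c2 off from a3 completely — no sequence of moves reaches it at all, so no route can satisfy the rules.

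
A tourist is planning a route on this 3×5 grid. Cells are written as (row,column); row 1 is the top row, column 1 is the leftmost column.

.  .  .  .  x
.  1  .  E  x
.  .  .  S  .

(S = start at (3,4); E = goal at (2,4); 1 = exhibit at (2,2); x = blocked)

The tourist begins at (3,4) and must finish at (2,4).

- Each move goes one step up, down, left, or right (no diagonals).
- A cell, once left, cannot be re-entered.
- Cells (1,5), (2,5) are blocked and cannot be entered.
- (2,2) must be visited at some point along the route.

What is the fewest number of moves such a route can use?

5

Any route passes through (2,2) somewhere between (3,4) and (2,4). Summing Manhattan distances along the two legs ((3,4) → (2,2) → (2,4)) gives a lower bound of 3 + 2 = 5 moves.
A route of 5 moves achieves this: (3,4) → (3,3) → (3,2) → (2,2) → (2,3) → (2,4).
Since 5 matches the lower bound, it is optimal.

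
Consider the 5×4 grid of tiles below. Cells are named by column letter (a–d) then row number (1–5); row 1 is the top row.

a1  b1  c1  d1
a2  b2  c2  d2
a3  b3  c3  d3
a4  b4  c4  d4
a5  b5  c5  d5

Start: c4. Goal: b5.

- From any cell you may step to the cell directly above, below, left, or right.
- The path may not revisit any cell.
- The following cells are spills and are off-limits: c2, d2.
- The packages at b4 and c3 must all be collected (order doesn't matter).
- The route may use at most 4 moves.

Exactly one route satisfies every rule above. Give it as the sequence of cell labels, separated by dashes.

The budget equals the shortest possible length, so every move has to be on a shortest route through the required cells.
Route from c4: up to c3, left to b3, 2× down (reaching b5) — 4 moves in all.
Check: all required cells visited; 4 ≤ 4 moves.

c4 - c3 - b3 - b4 - b5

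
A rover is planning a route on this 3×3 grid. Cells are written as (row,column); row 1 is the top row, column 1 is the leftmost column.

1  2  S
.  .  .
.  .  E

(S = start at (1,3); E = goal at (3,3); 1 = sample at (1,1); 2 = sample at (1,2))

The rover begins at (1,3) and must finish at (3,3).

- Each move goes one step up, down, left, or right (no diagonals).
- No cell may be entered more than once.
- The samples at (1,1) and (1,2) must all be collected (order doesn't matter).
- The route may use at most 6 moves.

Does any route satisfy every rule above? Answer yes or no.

yes

One route that works: (1,3) → (1,2) → (1,1) → (2,1) → (3,1) → (3,2) → (3,3).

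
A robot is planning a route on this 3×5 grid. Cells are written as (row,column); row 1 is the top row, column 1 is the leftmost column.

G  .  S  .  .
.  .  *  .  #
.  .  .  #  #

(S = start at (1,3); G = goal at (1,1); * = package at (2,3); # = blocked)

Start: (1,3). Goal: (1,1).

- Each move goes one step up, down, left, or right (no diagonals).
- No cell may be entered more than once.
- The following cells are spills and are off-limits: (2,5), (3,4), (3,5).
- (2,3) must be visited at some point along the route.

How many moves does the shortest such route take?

4

Any route passes through (2,3) somewhere between (1,3) and (1,1). Summing Manhattan distances along the two legs ((1,3) → (2,3) → (1,1)) gives a lower bound of 1 + 3 = 4 moves.
A route of 4 moves achieves this: (1,3) → (2,3) → (2,2) → (1,2) → (1,1).
Since 4 matches the lower bound, it is optimal.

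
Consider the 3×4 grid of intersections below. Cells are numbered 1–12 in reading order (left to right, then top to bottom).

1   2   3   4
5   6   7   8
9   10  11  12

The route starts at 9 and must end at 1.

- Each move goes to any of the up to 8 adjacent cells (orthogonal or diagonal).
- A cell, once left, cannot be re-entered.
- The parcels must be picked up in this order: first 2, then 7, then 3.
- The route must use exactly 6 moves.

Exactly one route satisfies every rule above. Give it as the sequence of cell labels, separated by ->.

9 -> 5 -> 2 -> 7 -> 3 -> 6 -> 1

The waypoints must appear in the order 2, 7, 3, with no cell reused.
Route from 9: up to 5, up-right to 2, down-right to 7, up to 3, down-left to 6, up-left to 1 — 6 moves in all.
Check: order respected (2 at step 2, 7 at step 3, 3 at step 4); 6 moves as required.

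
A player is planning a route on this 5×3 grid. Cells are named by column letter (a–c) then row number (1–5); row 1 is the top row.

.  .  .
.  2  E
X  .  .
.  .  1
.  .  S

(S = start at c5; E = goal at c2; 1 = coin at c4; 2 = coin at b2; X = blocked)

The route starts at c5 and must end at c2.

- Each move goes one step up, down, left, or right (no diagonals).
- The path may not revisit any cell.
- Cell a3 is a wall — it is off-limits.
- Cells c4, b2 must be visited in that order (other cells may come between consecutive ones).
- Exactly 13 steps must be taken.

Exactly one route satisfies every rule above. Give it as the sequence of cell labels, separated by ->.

The waypoints must appear in the order c4, b2, with no cell reused.
Route from c5: left 2 to a5, up 1 to a4, right 2 to c4, up 1 to c3, left 1 to b3, up 1 to b2, left 1 to a2, up 1 to a1, right 2 to c1, down 1 to c2 — 13 moves in all.
Check: order respected (1 at step 5, 2 at step 8); 13 moves as required.

c5 -> b5 -> a5 -> a4 -> b4 -> c4 -> c3 -> b3 -> b2 -> a2 -> a1 -> b1 -> c1 -> c2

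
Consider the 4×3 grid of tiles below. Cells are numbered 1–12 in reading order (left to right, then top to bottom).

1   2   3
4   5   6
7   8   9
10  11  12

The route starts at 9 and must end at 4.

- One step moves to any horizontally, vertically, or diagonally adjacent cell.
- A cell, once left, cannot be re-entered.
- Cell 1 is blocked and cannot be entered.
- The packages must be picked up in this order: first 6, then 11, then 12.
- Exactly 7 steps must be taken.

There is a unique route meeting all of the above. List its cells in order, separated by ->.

The waypoints must appear in the order 6, 11, 12, with no cell reused.
Route from 9: up to 6, left to 5, down-left to 7, down-right to 11, right to 12, 2× up-left (reaching 4) — 7 moves in all.
Check: order respected (6 at step 1, 11 at step 4, 12 at step 5); 7 moves as required.

9 -> 6 -> 5 -> 7 -> 11 -> 12 -> 8 -> 4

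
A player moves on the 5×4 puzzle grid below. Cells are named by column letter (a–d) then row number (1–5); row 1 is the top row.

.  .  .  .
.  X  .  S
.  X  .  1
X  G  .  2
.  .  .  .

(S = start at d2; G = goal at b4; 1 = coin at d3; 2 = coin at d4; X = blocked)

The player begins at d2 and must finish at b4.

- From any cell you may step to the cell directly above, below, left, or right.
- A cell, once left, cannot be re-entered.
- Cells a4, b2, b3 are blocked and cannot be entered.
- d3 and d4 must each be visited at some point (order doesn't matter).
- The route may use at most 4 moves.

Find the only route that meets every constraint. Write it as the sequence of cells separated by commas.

d2, d3, d4, c4, b4

Any route must reach d3 and d4 and still end at b4 within 4 moves, so the order of the required stops is forced.
Route from d2: down 2 to d4, left 2 to b4 — 4 moves in all.
Check: all required cells visited; 4 ≤ 4 moves.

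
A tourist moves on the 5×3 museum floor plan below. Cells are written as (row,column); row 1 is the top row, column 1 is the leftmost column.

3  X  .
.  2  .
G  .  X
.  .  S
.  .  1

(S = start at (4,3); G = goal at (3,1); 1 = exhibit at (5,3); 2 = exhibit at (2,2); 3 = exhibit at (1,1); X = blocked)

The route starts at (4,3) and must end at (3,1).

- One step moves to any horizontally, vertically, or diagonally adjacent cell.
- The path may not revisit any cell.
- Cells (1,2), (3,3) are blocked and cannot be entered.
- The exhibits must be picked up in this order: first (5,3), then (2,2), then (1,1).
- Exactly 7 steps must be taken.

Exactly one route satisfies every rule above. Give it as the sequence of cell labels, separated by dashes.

The waypoints must appear in the order (5,3), (2,2), (1,1), with no cell reused.
Route from (4,3): down to (5,3), up-left to (4,2), 2× up (reaching (2,2)), up-left to (1,1), 2× down (reaching (3,1)) — 7 moves in all.
Check: order respected (1 at step 1, 2 at step 4, 3 at step 5); 7 moves as required.

(4,3) - (5,3) - (4,2) - (3,2) - (2,2) - (1,1) - (2,1) - (3,1)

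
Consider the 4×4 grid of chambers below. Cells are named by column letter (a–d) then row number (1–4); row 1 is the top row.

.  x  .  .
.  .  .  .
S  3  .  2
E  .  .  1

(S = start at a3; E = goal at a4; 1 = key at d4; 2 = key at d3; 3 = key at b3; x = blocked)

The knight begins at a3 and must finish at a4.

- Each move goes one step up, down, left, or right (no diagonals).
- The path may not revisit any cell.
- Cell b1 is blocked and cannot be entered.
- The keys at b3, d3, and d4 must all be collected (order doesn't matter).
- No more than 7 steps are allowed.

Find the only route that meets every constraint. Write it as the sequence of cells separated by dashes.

Any route must reach b3, d3, and d4 and still end at a4 within 7 moves, so the order of the required stops is forced.
Route from a3: 3× right (reaching d3), down to d4, 3× left (reaching a4) — 7 moves in all.
Check: all required cells visited; 7 ≤ 7 moves.

a3 - b3 - c3 - d3 - d4 - c4 - b4 - a4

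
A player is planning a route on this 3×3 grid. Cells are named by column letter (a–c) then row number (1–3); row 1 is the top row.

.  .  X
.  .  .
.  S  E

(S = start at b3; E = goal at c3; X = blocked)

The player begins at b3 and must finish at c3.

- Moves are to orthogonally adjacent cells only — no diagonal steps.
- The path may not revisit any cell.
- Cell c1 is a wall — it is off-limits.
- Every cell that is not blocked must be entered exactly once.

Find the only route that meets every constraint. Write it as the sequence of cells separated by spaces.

Need to visit all 8 open cells exactly once, starting at b3 and ending at c3.
Route from b3: left to a3, 2× up (reaching a1), right to b1, down to b2, right to c2, down to c3 — 7 moves in all.
Check: all 8 open cells covered.

b3 a3 a2 a1 b1 b2 c2 c3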